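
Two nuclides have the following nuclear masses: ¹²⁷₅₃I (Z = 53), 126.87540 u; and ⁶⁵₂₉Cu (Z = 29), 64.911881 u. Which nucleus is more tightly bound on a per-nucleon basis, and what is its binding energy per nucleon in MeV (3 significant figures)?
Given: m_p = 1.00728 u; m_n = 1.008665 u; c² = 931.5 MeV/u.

¹²⁷₅₃I: Σm = 53(1.00728) + 74(1.008665) = 128.027050 u; Δm = 1.151650 u; E_B = 1072.8 MeV; E_B/A = 8.447 MeV
⁶⁵₂₉Cu: Σm = 29(1.00728) + 36(1.008665) = 65.523060 u; Δm = 0.611179 u; E_B = 569.31 MeV; E_B/A = 8.759 MeV
⁶⁵₂₉Cu has the higher binding energy per nucleon, so it is the more tightly bound nucleus.

⁶⁵₂₉Cu; 8.76 MeV/nucleon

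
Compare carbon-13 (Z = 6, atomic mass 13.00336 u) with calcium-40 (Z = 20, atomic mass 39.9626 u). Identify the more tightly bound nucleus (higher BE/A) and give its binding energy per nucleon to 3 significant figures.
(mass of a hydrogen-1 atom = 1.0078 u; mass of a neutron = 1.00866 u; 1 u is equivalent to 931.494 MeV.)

calcium-40; 8.54 MeV/nucleon

carbon-13: Σm = 6(1.0078) + 7(1.00866) = 13.10742 u; Δm = 0.10406 u; E_B = 96.931 MeV; E_B/A = 7.456 MeV
calcium-40: Σm = 20(1.0078) + 20(1.00866) = 40.32920 u; Δm = 0.36660 u; E_B = 341.49 MeV; E_B/A = 8.537 MeV
calcium-40 has the higher binding energy per nucleon, so it is the more tightly bound nucleus.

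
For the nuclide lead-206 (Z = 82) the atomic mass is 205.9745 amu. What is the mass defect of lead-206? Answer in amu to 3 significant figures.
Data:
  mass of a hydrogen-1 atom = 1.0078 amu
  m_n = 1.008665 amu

Total constituent mass: 82 × 1.0078 + 124 × 1.008665 = 207.714060 amu
The mass defect is 207.714060 − 205.9745 = 1.739560 amu.

1.74 amu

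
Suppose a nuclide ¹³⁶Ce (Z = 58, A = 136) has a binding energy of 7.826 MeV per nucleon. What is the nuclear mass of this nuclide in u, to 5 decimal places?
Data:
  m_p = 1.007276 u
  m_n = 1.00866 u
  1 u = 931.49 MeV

Total binding energy = 136 × 7.826 = 1064.336 MeV
Mass defect = 1064.336 MeV / (931.49 MeV/u) = 1.1426167 u
Constituent mass = 58(1.007276) + 78(1.00866) = 137.097488 u
Nuclear mass = 137.097488 − 1.1426167 = 135.9548713 u ≈ 135.95487 u (to 5 decimal places)

135.95487 u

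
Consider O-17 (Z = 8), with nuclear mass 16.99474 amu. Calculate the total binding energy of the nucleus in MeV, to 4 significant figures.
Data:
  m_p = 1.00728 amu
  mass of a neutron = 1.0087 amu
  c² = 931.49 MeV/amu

132.1 MeV

Σm = 8·m_p + 9·m_n = 8.05824 + 9.0783 = 17.13654 amu
Mass defect Δm = 17.13654 − 16.99474 = 0.14180 amu
Binding energy = Δm·c² = 0.14180 × 931.49 MeV/amu = 132.085 MeV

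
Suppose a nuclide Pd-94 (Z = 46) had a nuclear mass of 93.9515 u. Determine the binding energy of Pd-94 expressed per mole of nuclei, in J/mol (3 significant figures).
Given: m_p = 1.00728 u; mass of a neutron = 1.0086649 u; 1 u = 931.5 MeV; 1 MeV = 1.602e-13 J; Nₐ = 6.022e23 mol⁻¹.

Z = 46, so N = A − Z = 94 − 46 = 48.
Mass of separated nucleons = 46(1.00728) + 48(1.0086649) = 46.33488 + 48.4159152 = 94.7507952 u
Δm = 94.7507952 − 93.9515 = 0.7992952 u
Converting to energy: 0.7992952 u × 931.5 MeV/u = 744.543 MeV
Per nucleus in joules: 744.543 MeV × 1.602e-13 J/MeV = 1.1928e-10 J
Per mole: 1.1928e-10 J × 6.022e23 mol⁻¹ = 7.1830e+13 J/mol

7.18e+13 J/mol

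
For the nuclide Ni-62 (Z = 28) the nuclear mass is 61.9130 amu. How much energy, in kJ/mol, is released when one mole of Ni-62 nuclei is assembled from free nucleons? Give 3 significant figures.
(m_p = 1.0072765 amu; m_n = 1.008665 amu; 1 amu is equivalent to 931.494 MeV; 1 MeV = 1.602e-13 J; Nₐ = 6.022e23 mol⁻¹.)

Total constituent mass: 28 × 1.0072765 + 34 × 1.008665 = 62.4983520 amu
Δm = 62.4983520 − 61.9130 = 0.5853520 amu
Binding energy = Δm·c² = 0.5853520 × 931.494 MeV/amu = 545.252 MeV
Per nucleus in joules: 545.252 MeV × 1.602e-13 J/MeV = 8.7349e-11 J
Per mole: 8.7349e-11 J × 6.022e23 mol⁻¹ = 5.2602e+13 J/mol

5.26e+10 kJ/mol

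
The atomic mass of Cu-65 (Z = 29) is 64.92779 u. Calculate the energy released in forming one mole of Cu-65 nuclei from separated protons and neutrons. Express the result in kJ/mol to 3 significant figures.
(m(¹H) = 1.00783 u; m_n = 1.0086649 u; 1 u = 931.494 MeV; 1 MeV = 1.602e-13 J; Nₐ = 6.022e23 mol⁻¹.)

With 29 protons and 36 neutrons (A = 65):
Σm = 29·m(¹H) + 36·m_n = 29.22707 + 36.3119364 = 65.5390064 u
Δm = 65.5390064 − 64.92779 = 0.6112164 u
Converting to energy: 0.6112164 u × 931.494 MeV/u = 569.344 MeV
Per nucleus in joules: 569.344 MeV × 1.602e-13 J/MeV = 9.1209e-11 J
Per mole: 9.1209e-11 J × 6.022e23 mol⁻¹ = 5.4926e+13 J/mol

5.49e+10 kJ/mol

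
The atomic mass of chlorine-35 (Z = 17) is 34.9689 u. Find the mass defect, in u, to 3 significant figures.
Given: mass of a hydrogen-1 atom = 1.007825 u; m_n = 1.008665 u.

0.320 u

Σm = 17·m(¹H) + 18·m_n = 17.133025 + 18.155970 = 35.288995 u
Mass defect Δm = 35.288995 − 34.9689 = 0.320095 u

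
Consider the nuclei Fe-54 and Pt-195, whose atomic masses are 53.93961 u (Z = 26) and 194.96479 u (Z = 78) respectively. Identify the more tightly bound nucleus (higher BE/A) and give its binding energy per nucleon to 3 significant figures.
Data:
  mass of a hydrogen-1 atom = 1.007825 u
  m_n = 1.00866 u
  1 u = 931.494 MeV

Fe-54: Σm = 26(1.007825) + 28(1.00866) = 54.445930 u; Δm = 0.506320 u; E_B = 471.63 MeV; E_B/A = 8.734 MeV
Pt-195: Σm = 78(1.007825) + 117(1.00866) = 196.623570 u; Δm = 1.658780 u; E_B = 1545.1 MeV; E_B/A = 7.924 MeV
Fe-54 has the higher binding energy per nucleon, so it is the more tightly bound nucleus.

Fe-54; 8.73 MeV/nucleon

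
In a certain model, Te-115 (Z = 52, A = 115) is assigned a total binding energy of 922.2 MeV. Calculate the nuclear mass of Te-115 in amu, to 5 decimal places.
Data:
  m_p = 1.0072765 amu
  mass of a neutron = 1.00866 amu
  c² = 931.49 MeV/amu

114.93393 amu

Mass defect = 922.2 MeV / (931.49 MeV/amu) = 0.9900267 amu
Constituent mass = 52(1.0072765) + 63(1.00866) = 115.9239580 amu
Nuclear mass = 115.9239580 − 0.9900267 = 114.9339313 amu ≈ 114.93393 amu (to 5 decimal places)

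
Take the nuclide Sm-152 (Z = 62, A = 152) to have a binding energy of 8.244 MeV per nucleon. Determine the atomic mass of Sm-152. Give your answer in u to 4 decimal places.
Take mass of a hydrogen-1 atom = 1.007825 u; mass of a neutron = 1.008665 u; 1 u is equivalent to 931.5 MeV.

151.9198 u

Total binding energy = 152 × 8.244 = 1253.088 MeV
Mass defect = 1253.088 MeV / (931.5 MeV/u) = 1.345237 u
Constituent mass = 62(1.007825) + 90(1.008665) = 153.265000 u
Atomic mass = 153.265000 − 1.345237 = 151.919763 u ≈ 151.9198 u (to 4 decimal places)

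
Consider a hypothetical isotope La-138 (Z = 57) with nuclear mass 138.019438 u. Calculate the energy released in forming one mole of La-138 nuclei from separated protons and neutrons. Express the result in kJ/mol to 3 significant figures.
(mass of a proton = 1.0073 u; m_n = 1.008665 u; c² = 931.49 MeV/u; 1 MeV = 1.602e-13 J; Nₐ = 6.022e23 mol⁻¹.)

Σm = 57·m_p + 81·m_n = 57.4161 + 81.701865 = 139.117965 u
The mass defect is 139.117965 − 138.019438 = 1.098527 u.
E_B = 1.098527 × 931.49 = 1023.27 MeV
Per nucleus in joules: 1023.27 MeV × 1.602e-13 J/MeV = 1.6393e-10 J
Per mole: 1.6393e-10 J × 6.022e23 mol⁻¹ = 9.8719e+13 J/mol

9.87e+10 kJ/mol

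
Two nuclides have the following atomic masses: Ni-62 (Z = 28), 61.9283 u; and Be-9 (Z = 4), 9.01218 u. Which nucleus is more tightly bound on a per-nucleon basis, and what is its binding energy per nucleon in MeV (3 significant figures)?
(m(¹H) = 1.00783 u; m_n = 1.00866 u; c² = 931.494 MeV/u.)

Ni-62; 8.79 MeV/nucleon

Ni-62: Σm = 28(1.00783) + 34(1.00866) = 62.51368 u; Δm = 0.58538 u; E_B = 545.28 MeV; E_B/A = 8.7948 MeV
Be-9: Σm = 4(1.00783) + 5(1.00866) = 9.07462 u; Δm = 0.06244 u; E_B = 58.162 MeV; E_B/A = 6.462 MeV
Ni-62 has the higher binding energy per nucleon, so it is the more tightly bound nucleus.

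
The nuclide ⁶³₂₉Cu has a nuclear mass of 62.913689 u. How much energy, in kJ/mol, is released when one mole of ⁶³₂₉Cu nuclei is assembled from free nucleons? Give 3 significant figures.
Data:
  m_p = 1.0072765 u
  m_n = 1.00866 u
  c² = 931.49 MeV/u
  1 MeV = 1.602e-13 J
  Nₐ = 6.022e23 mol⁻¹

Mass of separated nucleons = 29(1.0072765) + 34(1.00866) = 29.2110185 + 34.29444 = 63.5054585 u
The mass defect is 63.5054585 − 62.913689 = 0.5917695 u.
E_B = 0.5917695 × 931.49 = 551.227 MeV
Per nucleus in joules: 551.227 MeV × 1.602e-13 J/MeV = 8.8307e-11 J
Per mole: 8.8307e-11 J × 6.022e23 mol⁻¹ = 5.3178e+13 J/mol

5.32e+10 kJ/mol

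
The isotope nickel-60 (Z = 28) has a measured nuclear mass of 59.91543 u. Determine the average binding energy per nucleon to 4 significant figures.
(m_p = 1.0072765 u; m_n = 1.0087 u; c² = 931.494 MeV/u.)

8.798 MeV/nucleon

Z = 28, so N = A − Z = 60 − 28 = 32.
Mass of separated nucleons = 28(1.0072765) + 32(1.0087) = 28.2037420 + 32.2784 = 60.4821420 u
Δm = 60.4821420 − 59.91543 = 0.5667120 u
Converting to energy: 0.5667120 u × 931.494 MeV/u = 527.889 MeV
BE/A = 527.889 MeV / 60 = 8.798 MeV/nucleon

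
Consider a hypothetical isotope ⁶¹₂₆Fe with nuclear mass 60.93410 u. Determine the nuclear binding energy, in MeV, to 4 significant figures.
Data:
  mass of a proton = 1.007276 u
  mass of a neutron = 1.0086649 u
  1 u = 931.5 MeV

520.1 MeV

The nucleus contains 26 protons and 61 − 26 = 35 neutrons.
Total constituent mass: 26 × 1.007276 + 35 × 1.0086649 = 61.4924475 u
Mass defect Δm = 61.4924475 − 60.93410 = 0.5583475 u
Converting to energy: 0.5583475 u × 931.5 MeV/u = 520.101 MeV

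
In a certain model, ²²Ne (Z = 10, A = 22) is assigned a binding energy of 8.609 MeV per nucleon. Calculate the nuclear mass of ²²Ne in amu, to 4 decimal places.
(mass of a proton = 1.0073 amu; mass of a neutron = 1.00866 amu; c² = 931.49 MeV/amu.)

Total binding energy = 22 × 8.609 = 189.398 MeV
Mass defect = 189.398 MeV / (931.49 MeV/amu) = 0.203328 amu
Constituent mass = 10(1.0073) + 12(1.00866) = 22.17692 amu
Nuclear mass = 22.17692 − 0.203328 = 21.973592 amu ≈ 21.9736 amu (to 4 decimal places)

21.9736 amu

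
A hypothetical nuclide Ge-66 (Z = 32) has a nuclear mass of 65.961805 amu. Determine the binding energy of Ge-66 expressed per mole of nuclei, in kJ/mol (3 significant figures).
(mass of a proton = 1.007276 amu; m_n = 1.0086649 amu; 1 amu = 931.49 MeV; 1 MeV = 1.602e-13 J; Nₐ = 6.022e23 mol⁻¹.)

The nucleus contains 32 protons and 66 − 32 = 34 neutrons.
Mass of separated nucleons = 32(1.007276) + 34(1.0086649) = 32.232832 + 34.2946066 = 66.5274386 amu
Mass defect Δm = 66.5274386 − 65.961805 = 0.5656336 amu
E_B = 0.5656336 × 931.49 = 526.882 MeV
Per nucleus in joules: 526.882 MeV × 1.602e-13 J/MeV = 8.4406e-11 J
Per mole: 8.4406e-11 J × 6.022e23 mol⁻¹ = 5.0829e+13 J/mol

5.08e+10 kJ/mol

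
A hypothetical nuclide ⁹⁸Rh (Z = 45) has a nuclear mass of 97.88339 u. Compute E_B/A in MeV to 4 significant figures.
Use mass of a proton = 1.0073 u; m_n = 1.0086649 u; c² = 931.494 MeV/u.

Mass of separated nucleons = 45(1.0073) + 53(1.0086649) = 45.3285 + 53.4592397 = 98.7877397 u
Mass defect Δm = 98.7877397 − 97.88339 = 0.9043497 u
Binding energy = Δm·c² = 0.9043497 × 931.494 MeV/u = 842.396 MeV
BE/A = 842.396 MeV / 98 = 8.596 MeV/nucleon

8.596 MeV/nucleon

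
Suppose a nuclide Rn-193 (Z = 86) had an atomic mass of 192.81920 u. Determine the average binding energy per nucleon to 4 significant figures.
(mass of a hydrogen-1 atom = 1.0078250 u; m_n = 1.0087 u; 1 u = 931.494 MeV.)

Total constituent mass: 86 × 1.0078250 + 107 × 1.0087 = 194.6038500 u
The mass defect is 194.6038500 − 192.81920 = 1.7846500 u.
Binding energy = Δm·c² = 1.7846500 × 931.494 MeV/u = 1662.39 MeV
Dividing by A = 193 gives 8.613 MeV per nucleon.

8.613 MeV/nucleon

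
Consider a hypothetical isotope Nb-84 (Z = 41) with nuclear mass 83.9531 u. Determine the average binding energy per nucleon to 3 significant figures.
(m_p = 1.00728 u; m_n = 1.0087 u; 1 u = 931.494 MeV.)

7.98 MeV/nucleon

Total constituent mass: 41 × 1.00728 + 43 × 1.0087 = 84.67258 u
Mass defect Δm = 84.67258 − 83.9531 = 0.71948 u
Binding energy = Δm·c² = 0.71948 × 931.494 MeV/u = 670.191 MeV
Dividing by A = 84 gives 7.978 MeV per nucleon.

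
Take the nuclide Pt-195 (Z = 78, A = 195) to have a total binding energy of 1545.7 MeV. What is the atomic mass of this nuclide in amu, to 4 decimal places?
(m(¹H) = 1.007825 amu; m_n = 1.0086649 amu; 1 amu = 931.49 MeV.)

194.9648 amu

Mass defect = 1545.7 MeV / (931.49 MeV/amu) = 1.659384 amu
Constituent mass = 78(1.007825) + 117(1.0086649) = 196.6241433 amu
Atomic mass = 196.6241433 − 1.659384 = 194.9647593 amu ≈ 194.9648 amu (to 4 decimal places)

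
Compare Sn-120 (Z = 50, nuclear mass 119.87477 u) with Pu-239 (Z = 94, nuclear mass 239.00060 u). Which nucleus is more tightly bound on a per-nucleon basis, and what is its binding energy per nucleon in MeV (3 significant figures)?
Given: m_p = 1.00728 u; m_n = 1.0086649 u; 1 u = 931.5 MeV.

Sn-120: Σm = 50(1.00728) + 70(1.0086649) = 120.9705430 u; Δm = 1.0957730 u; E_B = 1020.7 MeV; E_B/A = 8.506 MeV
Pu-239: Σm = 94(1.00728) + 145(1.0086649) = 240.9407305 u; Δm = 1.9401305 u; E_B = 1807.2 MeV; E_B/A = 7.562 MeV
Sn-120 has the higher binding energy per nucleon, so it is the more tightly bound nucleus.

Sn-120; 8.51 MeV/nucleon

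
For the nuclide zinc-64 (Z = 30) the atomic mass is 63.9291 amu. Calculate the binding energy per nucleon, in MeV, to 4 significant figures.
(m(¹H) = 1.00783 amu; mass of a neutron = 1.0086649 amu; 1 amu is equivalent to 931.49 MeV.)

Z = 30, so N = A − Z = 64 − 30 = 34.
Total constituent mass: 30 × 1.00783 + 34 × 1.0086649 = 64.5295066 amu
The mass defect is 64.5295066 − 63.9291 = 0.6004066 amu.
Binding energy = Δm·c² = 0.6004066 × 931.49 MeV/amu = 559.273 MeV
Dividing by A = 64 gives 8.739 MeV per nucleon.

8.739 MeV/nucleon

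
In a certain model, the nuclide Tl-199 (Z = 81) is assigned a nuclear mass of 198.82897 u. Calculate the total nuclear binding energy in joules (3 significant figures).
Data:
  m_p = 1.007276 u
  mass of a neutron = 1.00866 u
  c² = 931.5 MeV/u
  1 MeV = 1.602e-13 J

Z = 81, so N = A − Z = 199 − 81 = 118.
Σm = 81·m_p + 118·m_n = 81.589356 + 119.02188 = 200.611236 u
Mass defect Δm = 200.611236 − 198.82897 = 1.782266 u
Converting to energy: 1.782266 u × 931.5 MeV/u = 1660.18 MeV
In joules: 1660.18 MeV × 1.602e-13 J/MeV = 2.6596e-10 J

2.66e-10 J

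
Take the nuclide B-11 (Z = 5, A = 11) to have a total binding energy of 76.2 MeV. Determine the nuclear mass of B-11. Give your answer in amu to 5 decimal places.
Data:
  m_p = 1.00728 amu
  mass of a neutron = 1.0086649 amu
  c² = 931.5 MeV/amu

Mass defect = 76.2 MeV / (931.5 MeV/amu) = 0.0818035 amu
Constituent mass = 5(1.00728) + 6(1.0086649) = 11.0883894 amu
Nuclear mass = 11.0883894 − 0.0818035 = 11.0065859 amu ≈ 11.00659 amu (to 5 decimal places)

11.00659 amu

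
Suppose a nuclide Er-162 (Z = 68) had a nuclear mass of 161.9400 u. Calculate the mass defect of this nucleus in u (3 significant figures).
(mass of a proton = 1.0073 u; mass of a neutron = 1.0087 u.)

1.37 u

The nucleus contains 68 protons and 162 − 68 = 94 neutrons.
Total constituent mass: 68 × 1.0073 + 94 × 1.0087 = 163.3142 u
Δm = 163.3142 − 161.9400 = 1.3742 u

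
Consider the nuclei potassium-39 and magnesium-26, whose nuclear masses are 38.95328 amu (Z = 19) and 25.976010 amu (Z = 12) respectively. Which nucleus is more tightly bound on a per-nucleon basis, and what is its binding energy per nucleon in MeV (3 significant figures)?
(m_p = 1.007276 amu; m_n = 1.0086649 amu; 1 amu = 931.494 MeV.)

potassium-39: Σm = 19(1.007276) + 20(1.0086649) = 39.3115420 amu; Δm = 0.3582620 amu; E_B = 333.72 MeV; E_B/A = 8.557 MeV
magnesium-26: Σm = 12(1.007276) + 14(1.0086649) = 26.2086206 amu; Δm = 0.2326106 amu; E_B = 216.68 MeV; E_B/A = 8.334 MeV
potassium-39 has the higher binding energy per nucleon, so it is the more tightly bound nucleus.

potassium-39; 8.56 MeV/nucleon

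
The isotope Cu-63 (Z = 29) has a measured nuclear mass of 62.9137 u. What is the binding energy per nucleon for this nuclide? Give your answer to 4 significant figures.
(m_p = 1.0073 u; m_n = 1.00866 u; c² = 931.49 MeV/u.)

8.760 MeV/nucleon

Total constituent mass: 29 × 1.0073 + 34 × 1.00866 = 63.50614 u
Δm = 63.50614 − 62.9137 = 0.59244 u
Converting to energy: 0.59244 u × 931.49 MeV/u = 551.852 MeV
Per nucleon: 551.852 / 63 = 8.760 MeV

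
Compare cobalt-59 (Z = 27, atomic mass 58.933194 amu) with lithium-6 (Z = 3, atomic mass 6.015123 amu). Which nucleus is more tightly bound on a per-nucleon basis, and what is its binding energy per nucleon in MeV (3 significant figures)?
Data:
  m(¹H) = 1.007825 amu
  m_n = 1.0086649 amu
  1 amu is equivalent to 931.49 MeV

cobalt-59: Σm = 27(1.007825) + 32(1.0086649) = 59.4885518 amu; Δm = 0.5553578 amu; E_B = 517.31 MeV; E_B/A = 8.768 MeV
lithium-6: Σm = 3(1.007825) + 3(1.0086649) = 6.0494697 amu; Δm = 0.0343467 amu; E_B = 31.994 MeV; E_B/A = 5.332 MeV
cobalt-59 has the higher binding energy per nucleon, so it is the more tightly bound nucleus.

cobalt-59; 8.77 MeV/nucleon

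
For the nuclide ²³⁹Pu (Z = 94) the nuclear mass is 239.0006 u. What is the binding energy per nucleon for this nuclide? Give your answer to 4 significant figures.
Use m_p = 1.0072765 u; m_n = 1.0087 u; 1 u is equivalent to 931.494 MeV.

With 94 protons and 145 neutrons (A = 239):
Total constituent mass: 94 × 1.0072765 + 145 × 1.0087 = 240.9454910 u
The mass defect is 240.9454910 − 239.0006 = 1.9448910 u.
E_B = 1.9448910 × 931.494 = 1811.65 MeV
Per nucleon: 1811.65 / 239 = 7.580 MeV

7.580 MeV/nucleon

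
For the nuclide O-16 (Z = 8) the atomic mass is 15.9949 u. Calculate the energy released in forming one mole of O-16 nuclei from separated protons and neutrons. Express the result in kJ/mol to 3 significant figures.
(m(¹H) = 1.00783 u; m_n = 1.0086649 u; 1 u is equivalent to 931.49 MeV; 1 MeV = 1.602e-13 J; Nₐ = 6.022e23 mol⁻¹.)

With 8 protons and 8 neutrons (A = 16):
Mass of separated nucleons = 8(1.00783) + 8(1.0086649) = 8.06264 + 8.0693192 = 16.1319592 u
Δm = 16.1319592 − 15.9949 = 0.1370592 u
E_B = 0.1370592 × 931.49 = 127.669 MeV
Per nucleus in joules: 127.669 MeV × 1.602e-13 J/MeV = 2.0453e-11 J
Per mole: 2.0453e-11 J × 6.022e23 mol⁻¹ = 1.2317e+13 J/mol

1.23e+10 kJ/mol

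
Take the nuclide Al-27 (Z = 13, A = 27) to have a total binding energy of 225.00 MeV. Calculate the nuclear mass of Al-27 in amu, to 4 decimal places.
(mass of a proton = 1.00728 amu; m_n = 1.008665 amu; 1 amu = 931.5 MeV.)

26.9744 amu

Mass defect = 225.00 MeV / (931.5 MeV/amu) = 0.241546 amu
Constituent mass = 13(1.00728) + 14(1.008665) = 27.215950 amu
Nuclear mass = 27.215950 − 0.241546 = 26.974404 amu ≈ 26.9744 amu (to 4 decimal places)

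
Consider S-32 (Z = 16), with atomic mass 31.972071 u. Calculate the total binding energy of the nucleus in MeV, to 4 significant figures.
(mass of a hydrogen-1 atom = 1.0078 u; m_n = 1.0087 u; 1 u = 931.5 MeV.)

Mass of separated nucleons = 16(1.0078) + 16(1.0087) = 16.1248 + 16.1392 = 32.2640 u
Mass defect Δm = 32.2640 − 31.972071 = 0.291929 u
Binding energy = Δm·c² = 0.291929 × 931.5 MeV/u = 271.932 MeV

271.9 MeV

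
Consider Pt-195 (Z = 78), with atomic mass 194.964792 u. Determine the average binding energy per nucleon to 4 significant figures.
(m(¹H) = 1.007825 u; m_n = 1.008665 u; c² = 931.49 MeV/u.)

7.927 MeV/nucleon

Mass of separated nucleons = 78(1.007825) + 117(1.008665) = 78.610350 + 118.013805 = 196.624155 u
Mass defect Δm = 196.624155 − 194.964792 = 1.659363 u
Binding energy = Δm·c² = 1.659363 × 931.49 MeV/u = 1545.68 MeV
Per nucleon: 1545.68 / 195 = 7.927 MeV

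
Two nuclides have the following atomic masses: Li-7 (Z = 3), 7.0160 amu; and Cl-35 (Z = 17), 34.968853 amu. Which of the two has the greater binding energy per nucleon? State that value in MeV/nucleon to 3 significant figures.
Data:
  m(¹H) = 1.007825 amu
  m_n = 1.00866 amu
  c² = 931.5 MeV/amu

Li-7: Σm = 3(1.007825) + 4(1.00866) = 7.058115 amu; Δm = 0.042115 amu; E_B = 39.230 MeV; E_B/A = 5.604 MeV
Cl-35: Σm = 17(1.007825) + 18(1.00866) = 35.288905 amu; Δm = 0.320052 amu; E_B = 298.13 MeV; E_B/A = 8.518 MeV
Cl-35 has the higher binding energy per nucleon, so it is the more tightly bound nucleus.

Cl-35; 8.52 MeV/nucleon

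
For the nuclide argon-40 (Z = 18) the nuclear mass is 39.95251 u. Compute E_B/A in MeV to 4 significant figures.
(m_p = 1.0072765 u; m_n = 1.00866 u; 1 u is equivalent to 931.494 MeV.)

8.593 MeV/nucleon

Mass of separated nucleons = 18(1.0072765) + 22(1.00866) = 18.1309770 + 22.19052 = 40.3214970 u
Mass defect Δm = 40.3214970 − 39.95251 = 0.3689870 u
Binding energy = Δm·c² = 0.3689870 × 931.494 MeV/u = 343.709 MeV
BE/A = 343.709 MeV / 40 = 8.593 MeV/nucleon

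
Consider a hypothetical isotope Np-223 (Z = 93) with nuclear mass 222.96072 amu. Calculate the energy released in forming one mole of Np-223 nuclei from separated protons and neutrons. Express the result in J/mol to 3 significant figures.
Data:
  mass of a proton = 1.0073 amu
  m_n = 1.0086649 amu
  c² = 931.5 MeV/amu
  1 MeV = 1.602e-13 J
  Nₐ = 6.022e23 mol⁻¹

1.66e+14 J/mol

With 93 protons and 130 neutrons (A = 223):
Σm = 93·m_p + 130·m_n = 93.6789 + 131.1264370 = 224.8053370 amu
Mass defect Δm = 224.8053370 − 222.96072 = 1.8446170 amu
Converting to energy: 1.8446170 amu × 931.5 MeV/amu = 1718.26 MeV
Per nucleus in joules: 1718.26 MeV × 1.602e-13 J/MeV = 2.7527e-10 J
Per mole: 2.7527e-10 J × 6.022e23 mol⁻¹ = 1.6577e+14 J/mol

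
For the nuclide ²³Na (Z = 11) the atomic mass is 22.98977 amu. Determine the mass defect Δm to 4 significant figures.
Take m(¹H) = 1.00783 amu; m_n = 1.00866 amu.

The nucleus contains 11 protons and 23 − 11 = 12 neutrons.
Mass of separated nucleons = 11(1.00783) + 12(1.00866) = 11.08613 + 12.10392 = 23.19005 amu
Mass defect Δm = 23.19005 − 22.98977 = 0.20028 amu

0.2003 amu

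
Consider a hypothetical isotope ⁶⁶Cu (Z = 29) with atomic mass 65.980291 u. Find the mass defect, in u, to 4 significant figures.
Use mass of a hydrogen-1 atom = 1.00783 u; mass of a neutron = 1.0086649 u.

Mass of separated nucleons = 29(1.00783) + 37(1.0086649) = 29.22707 + 37.3206013 = 66.5476713 u
Mass defect Δm = 66.5476713 − 65.980291 = 0.5673803 u

0.5674 u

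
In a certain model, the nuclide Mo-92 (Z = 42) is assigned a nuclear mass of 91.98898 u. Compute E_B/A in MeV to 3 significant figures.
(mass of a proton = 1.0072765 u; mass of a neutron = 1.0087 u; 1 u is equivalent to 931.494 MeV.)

7.61 MeV/nucleon

Total constituent mass: 42 × 1.0072765 + 50 × 1.0087 = 92.7406130 u
Mass defect Δm = 92.7406130 − 91.98898 = 0.7516330 u
E_B = 0.7516330 × 931.494 = 700.142 MeV
Per nucleon: 700.142 / 92 = 7.610 MeV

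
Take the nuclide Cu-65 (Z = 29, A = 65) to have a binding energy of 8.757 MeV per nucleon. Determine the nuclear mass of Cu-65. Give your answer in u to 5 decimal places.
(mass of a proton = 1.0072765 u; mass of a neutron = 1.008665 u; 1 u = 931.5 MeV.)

64.91190 u

Total binding energy = 65 × 8.757 = 569.205 MeV
Mass defect = 569.205 MeV / (931.5 MeV/u) = 0.6110628 u
Constituent mass = 29(1.0072765) + 36(1.008665) = 65.5229585 u
Nuclear mass = 65.5229585 − 0.6110628 = 64.9118957 u ≈ 64.91190 u (to 5 decimal places)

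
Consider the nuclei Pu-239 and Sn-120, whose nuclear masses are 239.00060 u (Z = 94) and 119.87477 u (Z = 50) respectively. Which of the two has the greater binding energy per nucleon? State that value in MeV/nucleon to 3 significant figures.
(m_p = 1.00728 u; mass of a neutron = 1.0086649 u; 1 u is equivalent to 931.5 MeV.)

Pu-239: Σm = 94(1.00728) + 145(1.0086649) = 240.9407305 u; Δm = 1.9401305 u; E_B = 1807.2 MeV; E_B/A = 7.562 MeV
Sn-120: Σm = 50(1.00728) + 70(1.0086649) = 120.9705430 u; Δm = 1.0957730 u; E_B = 1020.7 MeV; E_B/A = 8.506 MeV
Sn-120 has the higher binding energy per nucleon, so it is the more tightly bound nucleus.

Sn-120; 8.51 MeV/nucleon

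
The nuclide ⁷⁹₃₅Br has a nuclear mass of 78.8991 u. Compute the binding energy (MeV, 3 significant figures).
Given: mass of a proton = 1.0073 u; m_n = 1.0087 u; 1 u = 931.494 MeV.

689 MeV

The nucleus contains 35 protons and 79 − 35 = 44 neutrons.
Mass of separated nucleons = 35(1.0073) + 44(1.0087) = 35.2555 + 44.3828 = 79.6383 u
Mass defect Δm = 79.6383 − 78.8991 = 0.7392 u
Converting to energy: 0.7392 u × 931.494 MeV/u = 688.560 MeV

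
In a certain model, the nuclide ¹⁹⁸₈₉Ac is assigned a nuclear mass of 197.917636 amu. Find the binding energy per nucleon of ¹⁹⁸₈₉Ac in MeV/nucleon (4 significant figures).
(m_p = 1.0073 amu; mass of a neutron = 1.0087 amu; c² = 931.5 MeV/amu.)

7.905 MeV/nucleon

Total constituent mass: 89 × 1.0073 + 109 × 1.0087 = 199.5980 amu
The mass defect is 199.5980 − 197.917636 = 1.680364 amu.
E_B = 1.680364 × 931.5 = 1565.26 MeV
Per nucleon: 1565.26 / 198 = 7.905 MeV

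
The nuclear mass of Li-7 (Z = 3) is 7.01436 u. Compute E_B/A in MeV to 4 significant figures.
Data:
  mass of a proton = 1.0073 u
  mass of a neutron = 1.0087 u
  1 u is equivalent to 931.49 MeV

5.634 MeV/nucleon

Σm = 3·m_p + 4·m_n = 3.0219 + 4.0348 = 7.0567 u
Δm = 7.0567 − 7.01436 = 0.04234 u
E_B = 0.04234 × 931.49 = 39.4393 MeV
Per nucleon: 39.4393 / 7 = 5.634 MeV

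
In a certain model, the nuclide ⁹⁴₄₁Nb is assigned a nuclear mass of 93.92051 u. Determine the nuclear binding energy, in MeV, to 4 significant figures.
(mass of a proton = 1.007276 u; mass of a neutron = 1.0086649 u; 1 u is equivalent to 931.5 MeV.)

Mass of separated nucleons = 41(1.007276) + 53(1.0086649) = 41.298316 + 53.4592397 = 94.7575557 u
Δm = 94.7575557 − 93.92051 = 0.8370457 u
E_B = 0.8370457 × 931.5 = 779.708 MeV

779.7 MeV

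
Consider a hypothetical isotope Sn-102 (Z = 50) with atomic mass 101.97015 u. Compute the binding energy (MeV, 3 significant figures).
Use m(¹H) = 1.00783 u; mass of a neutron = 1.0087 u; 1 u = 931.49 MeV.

814 MeV

With 50 protons and 52 neutrons (A = 102):
Σm = 50·m(¹H) + 52·m_n = 50.39150 + 52.4524 = 102.84390 u
Mass defect Δm = 102.84390 − 101.97015 = 0.87375 u
E_B = 0.87375 × 931.49 = 813.889 MeV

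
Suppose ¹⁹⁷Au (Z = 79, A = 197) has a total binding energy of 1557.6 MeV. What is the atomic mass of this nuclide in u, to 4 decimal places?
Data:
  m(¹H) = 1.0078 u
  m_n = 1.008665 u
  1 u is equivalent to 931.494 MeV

196.9665 u

Mass defect = 1557.6 MeV / (931.494 MeV/u) = 1.672152 u
Constituent mass = 79(1.0078) + 118(1.008665) = 198.638670 u
Atomic mass = 198.638670 − 1.672152 = 196.966518 u ≈ 196.9665 u (to 4 decimal places)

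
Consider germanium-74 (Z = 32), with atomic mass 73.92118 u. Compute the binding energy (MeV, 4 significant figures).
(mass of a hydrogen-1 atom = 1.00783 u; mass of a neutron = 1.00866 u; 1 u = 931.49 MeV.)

645.6 MeV

The nucleus contains 32 protons and 74 − 32 = 42 neutrons.
Σm = 32·m(¹H) + 42·m_n = 32.25056 + 42.36372 = 74.61428 u
Δm = 74.61428 − 73.92118 = 0.69310 u
E_B = 0.69310 × 931.49 = 645.616 MeV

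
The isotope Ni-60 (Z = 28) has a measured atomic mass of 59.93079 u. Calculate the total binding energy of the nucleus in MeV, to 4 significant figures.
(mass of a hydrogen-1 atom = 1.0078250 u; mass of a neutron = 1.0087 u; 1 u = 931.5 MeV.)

With 28 protons and 32 neutrons (A = 60):
Total constituent mass: 28 × 1.0078250 + 32 × 1.0087 = 60.4975000 u
Δm = 60.4975000 − 59.93079 = 0.5667100 u
Binding energy = Δm·c² = 0.5667100 × 931.5 MeV/u = 527.890 MeV

527.9 MeV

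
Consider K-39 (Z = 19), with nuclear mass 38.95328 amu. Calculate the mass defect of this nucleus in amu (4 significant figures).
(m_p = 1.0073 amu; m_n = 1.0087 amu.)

0.3594 amu

Σm = 19·m_p + 20·m_n = 19.1387 + 20.1740 = 39.3127 amu
Δm = 39.3127 − 38.95328 = 0.35942 amu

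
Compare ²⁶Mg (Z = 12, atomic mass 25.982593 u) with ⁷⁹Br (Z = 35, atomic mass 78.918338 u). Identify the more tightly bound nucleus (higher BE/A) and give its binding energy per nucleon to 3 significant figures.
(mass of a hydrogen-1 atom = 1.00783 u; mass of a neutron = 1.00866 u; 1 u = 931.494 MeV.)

²⁶Mg: Σm = 12(1.00783) + 14(1.00866) = 26.21520 u; Δm = 0.232607 u; E_B = 216.672 MeV; E_B/A = 8.334 MeV
⁷⁹Br: Σm = 35(1.00783) + 44(1.00866) = 79.65509 u; Δm = 0.736752 u; E_B = 686.28 MeV; E_B/A = 8.687 MeV
⁷⁹Br has the higher binding energy per nucleon, so it is the more tightly bound nucleus.

⁷⁹Br; 8.69 MeV/nucleon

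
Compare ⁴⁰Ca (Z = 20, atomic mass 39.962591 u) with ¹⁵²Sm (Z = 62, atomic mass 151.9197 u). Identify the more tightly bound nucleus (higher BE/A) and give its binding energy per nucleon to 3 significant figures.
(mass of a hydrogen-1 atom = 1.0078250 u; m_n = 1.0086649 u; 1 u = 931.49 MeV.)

⁴⁰Ca; 8.55 MeV/nucleon

⁴⁰Ca: Σm = 20(1.0078250) + 20(1.0086649) = 40.3297980 u; Δm = 0.3672070 u; E_B = 342.05 MeV; E_B/A = 8.551 MeV
¹⁵²Sm: Σm = 62(1.0078250) + 90(1.0086649) = 153.2649910 u; Δm = 1.3452910 u; E_B = 1253.1 MeV; E_B/A = 8.244 MeV
⁴⁰Ca has the higher binding energy per nucleon, so it is the more tightly bound nucleus.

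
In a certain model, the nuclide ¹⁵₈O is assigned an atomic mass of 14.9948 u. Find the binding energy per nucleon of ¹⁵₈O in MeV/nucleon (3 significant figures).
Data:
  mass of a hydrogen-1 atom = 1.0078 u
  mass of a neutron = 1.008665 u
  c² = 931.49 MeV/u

With 8 protons and 7 neutrons (A = 15):
Total constituent mass: 8 × 1.0078 + 7 × 1.008665 = 15.123055 u
Δm = 15.123055 − 14.9948 = 0.128255 u
Binding energy = Δm·c² = 0.128255 × 931.49 MeV/u = 119.468 MeV
Dividing by A = 15 gives 7.9645 MeV per nucleon.

7.96 MeV/nucleon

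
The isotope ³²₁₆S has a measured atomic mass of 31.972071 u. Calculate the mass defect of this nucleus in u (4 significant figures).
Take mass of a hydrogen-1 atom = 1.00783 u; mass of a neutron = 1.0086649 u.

0.2918 u

The nucleus contains 16 protons and 32 − 16 = 16 neutrons.
Mass of separated nucleons = 16(1.00783) + 16(1.0086649) = 16.12528 + 16.1386384 = 32.2639184 u
The mass defect is 32.2639184 − 31.972071 = 0.2918474 u.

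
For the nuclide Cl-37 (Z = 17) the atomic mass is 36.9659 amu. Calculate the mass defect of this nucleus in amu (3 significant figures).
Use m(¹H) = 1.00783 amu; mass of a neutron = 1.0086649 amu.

With 17 protons and 20 neutrons (A = 37):
Σm = 17·m(¹H) + 20·m_n = 17.13311 + 20.1732980 = 37.3064080 amu
Mass defect Δm = 37.3064080 − 36.9659 = 0.3405080 amu

0.341 amu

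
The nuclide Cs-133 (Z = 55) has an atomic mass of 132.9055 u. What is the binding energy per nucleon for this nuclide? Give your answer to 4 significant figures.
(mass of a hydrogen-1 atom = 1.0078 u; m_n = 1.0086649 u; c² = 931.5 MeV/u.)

Z = 55, so N = A − Z = 133 − 55 = 78.
Σm = 55·m(¹H) + 78·m_n = 55.4290 + 78.6758622 = 134.1048622 u
Δm = 134.1048622 − 132.9055 = 1.1993622 u
Converting to energy: 1.1993622 u × 931.5 MeV/u = 1117.21 MeV
Per nucleon: 1117.21 / 133 = 8.400 MeV

8.400 MeV/nucleon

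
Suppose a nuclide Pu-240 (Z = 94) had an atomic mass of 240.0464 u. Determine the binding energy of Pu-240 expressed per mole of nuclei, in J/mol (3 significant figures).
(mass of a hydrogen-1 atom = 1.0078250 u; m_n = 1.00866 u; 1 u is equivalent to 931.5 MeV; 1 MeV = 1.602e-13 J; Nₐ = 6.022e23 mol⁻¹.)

1.76e+14 J/mol

The nucleus contains 94 protons and 240 − 94 = 146 neutrons.
Σm = 94·m(¹H) + 146·m_n = 94.7355500 + 147.26436 = 241.9999100 u
Mass defect Δm = 241.9999100 − 240.0464 = 1.9535100 u
Binding energy = Δm·c² = 1.9535100 × 931.5 MeV/u = 1819.69 MeV
Per nucleus in joules: 1819.69 MeV × 1.602e-13 J/MeV = 2.9151e-10 J
Per mole: 2.9151e-10 J × 6.022e23 mol⁻¹ = 1.7555e+14 J/mol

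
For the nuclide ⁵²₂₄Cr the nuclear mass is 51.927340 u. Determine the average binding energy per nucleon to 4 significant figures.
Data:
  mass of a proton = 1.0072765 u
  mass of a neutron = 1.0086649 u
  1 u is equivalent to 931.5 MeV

Mass of separated nucleons = 24(1.0072765) + 28(1.0086649) = 24.1746360 + 28.2426172 = 52.4172532 u
Mass defect Δm = 52.4172532 − 51.927340 = 0.4899132 u
E_B = 0.4899132 × 931.5 = 456.354 MeV
Dividing by A = 52 gives 8.776 MeV per nucleon.

8.776 MeV/nucleon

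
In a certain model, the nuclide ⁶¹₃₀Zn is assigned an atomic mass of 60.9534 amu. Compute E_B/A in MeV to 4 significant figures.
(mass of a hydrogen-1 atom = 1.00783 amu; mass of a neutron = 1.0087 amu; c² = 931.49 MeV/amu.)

8.417 MeV/nucleon

Z = 30, so N = A − Z = 61 − 30 = 31.
Σm = 30·m(¹H) + 31·m_n = 30.23490 + 31.2697 = 61.50460 amu
Δm = 61.50460 − 60.9534 = 0.55120 amu
Binding energy = Δm·c² = 0.55120 × 931.49 MeV/amu = 513.437 MeV
BE/A = 513.437 MeV / 61 = 8.417 MeV/nucleon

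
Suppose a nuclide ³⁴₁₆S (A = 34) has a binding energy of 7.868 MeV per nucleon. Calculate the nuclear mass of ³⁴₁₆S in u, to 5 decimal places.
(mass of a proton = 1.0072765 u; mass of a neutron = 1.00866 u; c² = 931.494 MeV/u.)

Total binding energy = 34 × 7.868 = 267.512 MeV
Mass defect = 267.512 MeV / (931.494 MeV/u) = 0.2871860 u
Constituent mass = 16(1.0072765) + 18(1.00866) = 34.2723040 u
Nuclear mass = 34.2723040 − 0.2871860 = 33.9851180 u ≈ 33.98512 u (to 5 decimal places)

33.98512 u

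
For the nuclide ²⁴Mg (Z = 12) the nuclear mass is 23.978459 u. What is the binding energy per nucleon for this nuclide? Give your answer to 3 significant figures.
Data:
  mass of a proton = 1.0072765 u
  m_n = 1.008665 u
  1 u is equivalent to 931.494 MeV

Total constituent mass: 12 × 1.0072765 + 12 × 1.008665 = 24.1912980 u
Δm = 24.1912980 − 23.978459 = 0.2128390 u
E_B = 0.2128390 × 931.494 = 198.258 MeV
Dividing by A = 24 gives 8.261 MeV per nucleon.

8.26 MeV/nucleon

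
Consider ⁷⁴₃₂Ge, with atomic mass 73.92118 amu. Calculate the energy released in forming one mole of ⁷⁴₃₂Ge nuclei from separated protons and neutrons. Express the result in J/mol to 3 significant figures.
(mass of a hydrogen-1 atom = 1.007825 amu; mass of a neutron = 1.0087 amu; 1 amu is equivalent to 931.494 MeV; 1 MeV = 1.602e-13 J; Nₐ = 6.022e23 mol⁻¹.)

6.24e+13 J/mol

The nucleus contains 32 protons and 74 − 32 = 42 neutrons.
Σm = 32·m(¹H) + 42·m_n = 32.250400 + 42.3654 = 74.615800 amu
The mass defect is 74.615800 − 73.92118 = 0.694620 amu.
Binding energy = Δm·c² = 0.694620 × 931.494 MeV/amu = 647.034 MeV
Per nucleus in joules: 647.034 MeV × 1.602e-13 J/MeV = 1.0365e-10 J
Per mole: 1.0365e-10 J × 6.022e23 mol⁻¹ = 6.2418e+13 J/mol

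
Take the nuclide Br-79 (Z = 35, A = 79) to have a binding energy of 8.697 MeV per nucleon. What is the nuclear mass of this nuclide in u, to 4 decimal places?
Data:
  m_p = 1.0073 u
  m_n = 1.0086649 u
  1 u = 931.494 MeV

Total binding energy = 79 × 8.697 = 687.063 MeV
Mass defect = 687.063 MeV / (931.494 MeV/u) = 0.737593 u
Constituent mass = 35(1.0073) + 44(1.0086649) = 79.6367556 u
Nuclear mass = 79.6367556 − 0.737593 = 78.8991626 u ≈ 78.8992 u (to 4 decimal places)

78.8992 u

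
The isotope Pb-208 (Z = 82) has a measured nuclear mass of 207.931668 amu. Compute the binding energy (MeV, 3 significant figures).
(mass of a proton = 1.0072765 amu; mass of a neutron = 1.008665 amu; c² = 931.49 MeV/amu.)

Z = 82, so N = A − Z = 208 − 82 = 126.
Total constituent mass: 82 × 1.0072765 + 126 × 1.008665 = 209.6884630 amu
Δm = 209.6884630 − 207.931668 = 1.7567950 amu
Binding energy = Δm·c² = 1.7567950 × 931.49 MeV/amu = 1636.44 MeV

1640 MeV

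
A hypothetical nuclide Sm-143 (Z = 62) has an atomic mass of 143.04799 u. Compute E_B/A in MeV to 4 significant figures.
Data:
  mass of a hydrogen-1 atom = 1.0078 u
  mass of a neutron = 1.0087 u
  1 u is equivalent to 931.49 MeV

Σm = 62·m(¹H) + 81·m_n = 62.4836 + 81.7047 = 144.1883 u
Mass defect Δm = 144.1883 − 143.04799 = 1.14031 u
E_B = 1.14031 × 931.49 = 1062.19 MeV
Dividing by A = 143 gives 7.428 MeV per nucleon.

7.428 MeV/nucleon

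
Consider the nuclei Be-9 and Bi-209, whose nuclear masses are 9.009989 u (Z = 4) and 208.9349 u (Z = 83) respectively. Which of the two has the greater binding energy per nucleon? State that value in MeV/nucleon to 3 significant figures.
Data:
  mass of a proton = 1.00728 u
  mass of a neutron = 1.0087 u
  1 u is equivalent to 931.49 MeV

Be-9: Σm = 4(1.00728) + 5(1.0087) = 9.07262 u; Δm = 0.062631 u; E_B = 58.340 MeV; E_B/A = 6.482 MeV
Bi-209: Σm = 83(1.00728) + 126(1.0087) = 210.70044 u; Δm = 1.76554 u; E_B = 1644.6 MeV; E_B/A = 7.869 MeV
Bi-209 has the higher binding energy per nucleon, so it is the more tightly bound nucleus.

Bi-209; 7.87 MeV/nucleon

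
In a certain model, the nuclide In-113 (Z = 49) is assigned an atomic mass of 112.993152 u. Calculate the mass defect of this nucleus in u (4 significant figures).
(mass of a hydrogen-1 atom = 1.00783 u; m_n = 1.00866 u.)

0.9448 u

With 49 protons and 64 neutrons (A = 113):
Mass of separated nucleons = 49(1.00783) + 64(1.00866) = 49.38367 + 64.55424 = 113.93791 u
Mass defect Δm = 113.93791 − 112.993152 = 0.944758 u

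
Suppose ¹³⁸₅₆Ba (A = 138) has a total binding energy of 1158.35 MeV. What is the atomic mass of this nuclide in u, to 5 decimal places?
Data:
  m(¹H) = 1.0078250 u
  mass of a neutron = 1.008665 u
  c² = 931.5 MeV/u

137.90520 u

Mass defect = 1158.35 MeV / (931.5 MeV/u) = 1.2435319 u
Constituent mass = 56(1.0078250) + 82(1.008665) = 139.1487300 u
Atomic mass = 139.1487300 − 1.2435319 = 137.9051981 u ≈ 137.90520 u (to 5 decimal places)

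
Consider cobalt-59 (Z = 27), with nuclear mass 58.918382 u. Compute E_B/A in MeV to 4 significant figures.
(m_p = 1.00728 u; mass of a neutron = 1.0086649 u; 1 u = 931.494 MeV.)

Total constituent mass: 27 × 1.00728 + 32 × 1.0086649 = 59.4738368 u
The mass defect is 59.4738368 − 58.918382 = 0.5554548 u.
Binding energy = Δm·c² = 0.5554548 × 931.494 MeV/u = 517.403 MeV
Dividing by A = 59 gives 8.770 MeV per nucleon.

8.770 MeV/nucleon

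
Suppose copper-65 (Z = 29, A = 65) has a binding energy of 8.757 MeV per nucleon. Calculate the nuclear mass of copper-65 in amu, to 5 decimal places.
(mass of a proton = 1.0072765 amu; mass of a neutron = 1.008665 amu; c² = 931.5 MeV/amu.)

64.91190 amu

Total binding energy = 65 × 8.757 = 569.205 MeV
Mass defect = 569.205 MeV / (931.5 MeV/amu) = 0.6110628 amu
Constituent mass = 29(1.0072765) + 36(1.008665) = 65.5229585 amu
Nuclear mass = 65.5229585 − 0.6110628 = 64.9118957 amu ≈ 64.91190 amu (to 5 decimal places)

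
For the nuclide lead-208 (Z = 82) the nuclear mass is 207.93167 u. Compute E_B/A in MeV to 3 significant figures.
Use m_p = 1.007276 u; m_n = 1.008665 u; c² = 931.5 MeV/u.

The nucleus contains 82 protons and 208 − 82 = 126 neutrons.
Σm = 82·m_p + 126·m_n = 82.596632 + 127.091790 = 209.688422 u
Mass defect Δm = 209.688422 − 207.93167 = 1.756752 u
Converting to energy: 1.756752 u × 931.5 MeV/u = 1636.41 MeV
Dividing by A = 208 gives 7.867 MeV per nucleon.

7.87 MeV/nucleon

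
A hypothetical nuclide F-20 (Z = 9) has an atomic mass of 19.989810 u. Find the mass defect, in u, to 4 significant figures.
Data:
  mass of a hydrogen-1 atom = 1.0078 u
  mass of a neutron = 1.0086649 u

Total constituent mass: 9 × 1.0078 + 11 × 1.0086649 = 20.1655139 u
The mass defect is 20.1655139 − 19.989810 = 0.1757039 u.

0.1757 u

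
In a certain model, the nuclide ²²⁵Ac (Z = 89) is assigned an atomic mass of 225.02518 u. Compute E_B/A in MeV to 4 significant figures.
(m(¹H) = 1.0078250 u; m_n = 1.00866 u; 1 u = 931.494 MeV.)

7.655 MeV/nucleon

Total constituent mass: 89 × 1.0078250 + 136 × 1.00866 = 226.8741850 u
The mass defect is 226.8741850 − 225.02518 = 1.8490050 u.
Binding energy = Δm·c² = 1.8490050 × 931.494 MeV/u = 1722.34 MeV
BE/A = 1722.34 MeV / 225 = 7.655 MeV/nucleon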